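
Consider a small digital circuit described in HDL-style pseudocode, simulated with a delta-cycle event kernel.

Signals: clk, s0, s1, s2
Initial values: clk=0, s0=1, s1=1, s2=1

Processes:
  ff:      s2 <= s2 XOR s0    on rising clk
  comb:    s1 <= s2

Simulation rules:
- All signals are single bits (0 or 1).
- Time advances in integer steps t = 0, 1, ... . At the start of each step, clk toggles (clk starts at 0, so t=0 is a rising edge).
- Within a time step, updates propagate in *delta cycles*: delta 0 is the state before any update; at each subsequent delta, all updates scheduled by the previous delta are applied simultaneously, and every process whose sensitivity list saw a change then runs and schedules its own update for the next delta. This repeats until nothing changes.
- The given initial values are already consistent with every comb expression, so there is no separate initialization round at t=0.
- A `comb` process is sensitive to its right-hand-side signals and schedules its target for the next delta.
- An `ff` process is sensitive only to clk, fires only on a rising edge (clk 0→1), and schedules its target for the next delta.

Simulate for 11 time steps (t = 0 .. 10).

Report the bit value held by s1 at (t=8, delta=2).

1

t=0 Δ0: s0=1 s2=1 clk=0 s1=1
  Δ1: clk:0→1
  Δ2: s2:1→0
  Δ3: s1:1→0
  (3Δ to stable)
t=1 Δ0: s0=1 s2=0 clk=1 s1=0
  Δ1: clk:1→0
  (1Δ to stable)
t=2 Δ0: s0=1 s2=0 clk=0 s1=0
  Δ1: clk:0→1
  Δ2: s2:0→1
  Δ3: s1:0→1
  (3Δ to stable)
t=3 Δ0: s0=1 s2=1 clk=1 s1=1
  Δ1: clk:1→0
  (1Δ to stable)
t=4 Δ0: s0=1 s2=1 clk=0 s1=1
  Δ1: clk:0→1
  Δ2: s2:1→0
  Δ3: s1:1→0
  (3Δ to stable)
t=5 Δ0: s0=1 s2=0 clk=1 s1=0
  Δ1: clk:1→0
  (1Δ to stable)
t=6 Δ0: s0=1 s2=0 clk=0 s1=0
  Δ1: clk:0→1
  Δ2: s2:0→1
  Δ3: s1:0→1
  (3Δ to stable)
t=7 Δ0: s0=1 s2=1 clk=1 s1=1
  Δ1: clk:1→0
  (1Δ to stable)
t=8 Δ0: s0=1 s2=1 clk=0 s1=1
  Δ1: clk:0→1
  Δ2: s2:1→0
  Δ3: s1:1→0
  (3Δ to stable)
t=9 Δ0: s0=1 s2=0 clk=1 s1=0
  Δ1: clk:1→0
  (1Δ to stable)
t=10 Δ0: s0=1 s2=0 clk=0 s1=0
  Δ1: clk:0→1
  Δ2: s2:0→1
  Δ3: s1:0→1
  (3Δ to stable)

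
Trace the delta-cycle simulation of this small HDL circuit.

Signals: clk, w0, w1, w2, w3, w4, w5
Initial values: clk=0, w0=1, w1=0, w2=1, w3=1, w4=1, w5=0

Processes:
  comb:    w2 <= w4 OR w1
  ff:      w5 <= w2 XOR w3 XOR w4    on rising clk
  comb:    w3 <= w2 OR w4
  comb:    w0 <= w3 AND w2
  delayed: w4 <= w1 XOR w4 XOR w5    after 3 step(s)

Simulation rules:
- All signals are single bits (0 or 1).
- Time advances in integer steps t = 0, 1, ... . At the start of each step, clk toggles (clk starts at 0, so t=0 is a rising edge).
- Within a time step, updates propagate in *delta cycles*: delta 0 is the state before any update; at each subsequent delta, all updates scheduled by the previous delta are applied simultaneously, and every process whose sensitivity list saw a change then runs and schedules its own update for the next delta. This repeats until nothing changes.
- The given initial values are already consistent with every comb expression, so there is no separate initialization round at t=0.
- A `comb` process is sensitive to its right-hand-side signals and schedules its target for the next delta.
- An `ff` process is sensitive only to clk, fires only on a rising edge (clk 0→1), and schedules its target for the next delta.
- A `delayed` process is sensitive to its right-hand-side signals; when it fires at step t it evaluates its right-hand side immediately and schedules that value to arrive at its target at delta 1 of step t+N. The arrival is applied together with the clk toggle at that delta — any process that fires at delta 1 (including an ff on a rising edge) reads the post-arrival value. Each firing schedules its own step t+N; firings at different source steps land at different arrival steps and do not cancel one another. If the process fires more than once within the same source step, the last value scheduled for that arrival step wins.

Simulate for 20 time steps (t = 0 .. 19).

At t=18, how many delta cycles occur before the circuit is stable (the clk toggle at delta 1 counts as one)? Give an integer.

3

[bits: w0,w1,clk,w5,w4,w3,w2]
t=0: Δ0=1000111 Δ1=1010111 Δ2=1011111 | 2Δ
t=1: Δ0=1011111 Δ1=1001111 | 1Δ
t=2: Δ0=1001111 Δ1=1011111 | 1Δ
t=3: Δ0=1011111 Δ1=1001011 Δ2=1001010 Δ3=0001000 | 3Δ
t=4: Δ0=0001000 Δ1=0011000 Δ2=0010000 | 2Δ
t=5: Δ0=0010000 Δ1=0000000 | 1Δ
t=6: Δ0=0000000 Δ1=0010100 Δ2=0011111 Δ3=1011111 | 3Δ
t=7: Δ0=1011111 Δ1=1001011 Δ2=1001010 Δ3=0001000 | 3Δ
t=8: Δ0=0001000 Δ1=0011000 Δ2=0010000 | 2Δ
t=9: Δ0=0010000 Δ1=0000000 | 1Δ
t=10: Δ0=0000000 Δ1=0010100 Δ2=0011111 Δ3=1011111 | 3Δ
t=11: Δ0=1011111 Δ1=1001011 Δ2=1001010 Δ3=0001000 | 3Δ
t=12: Δ0=0001000 Δ1=0011000 Δ2=0010000 | 2Δ
t=13: Δ0=0010000 Δ1=0000000 | 1Δ
t=14: Δ0=0000000 Δ1=0010100 Δ2=0011111 Δ3=1011111 | 3Δ
t=15: Δ0=1011111 Δ1=1001011 Δ2=1001010 Δ3=0001000 | 3Δ
t=16: Δ0=0001000 Δ1=0011000 Δ2=0010000 | 2Δ
t=17: Δ0=0010000 Δ1=0000000 | 1Δ
t=18: Δ0=0000000 Δ1=0010100 Δ2=0011111 Δ3=1011111 | 3Δ
t=19: Δ0=1011111 Δ1=1001011 Δ2=1001010 Δ3=0001000 | 3Δ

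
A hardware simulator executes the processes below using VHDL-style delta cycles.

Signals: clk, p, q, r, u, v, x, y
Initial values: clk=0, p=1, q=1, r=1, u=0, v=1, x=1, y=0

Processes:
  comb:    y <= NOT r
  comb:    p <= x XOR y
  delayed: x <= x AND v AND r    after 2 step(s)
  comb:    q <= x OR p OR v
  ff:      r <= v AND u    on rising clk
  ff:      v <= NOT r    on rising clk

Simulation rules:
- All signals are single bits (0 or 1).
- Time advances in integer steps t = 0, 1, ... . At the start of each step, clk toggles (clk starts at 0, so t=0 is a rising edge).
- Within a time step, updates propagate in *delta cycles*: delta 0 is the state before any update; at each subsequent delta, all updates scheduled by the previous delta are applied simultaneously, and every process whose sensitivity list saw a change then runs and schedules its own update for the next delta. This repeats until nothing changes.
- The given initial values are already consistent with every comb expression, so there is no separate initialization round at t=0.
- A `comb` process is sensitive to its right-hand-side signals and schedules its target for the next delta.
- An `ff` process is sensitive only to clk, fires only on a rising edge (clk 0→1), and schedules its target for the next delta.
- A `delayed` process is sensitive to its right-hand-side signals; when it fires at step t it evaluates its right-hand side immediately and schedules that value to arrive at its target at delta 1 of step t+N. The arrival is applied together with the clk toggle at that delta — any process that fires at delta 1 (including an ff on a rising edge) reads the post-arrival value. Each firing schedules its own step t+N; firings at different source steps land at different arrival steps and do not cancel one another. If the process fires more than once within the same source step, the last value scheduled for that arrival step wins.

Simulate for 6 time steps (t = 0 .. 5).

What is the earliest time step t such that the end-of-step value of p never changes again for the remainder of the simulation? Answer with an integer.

2

t=0 Δ0: x=1 r=1 q=1 clk=0 y=0 u=0 v=1 p=1
  Δ1: clk:0→1
  Δ2: r:1→0, v:1→0
  Δ3: y:0→1
  Δ4: p:1→0
  (4Δ to stable)
t=1 Δ0: x=1 r=0 q=1 clk=1 y=1 u=0 v=0 p=0
  Δ1: clk:1→0
  (1Δ to stable)
t=2 Δ0: x=1 r=0 q=1 clk=0 y=1 u=0 v=0 p=0
  Δ1: x:1→0, clk:0→1
  Δ2: q:1→0, v:0→1, p:0→1
  Δ3: q:0→1
  (3Δ to stable)
t=3 Δ0: x=0 r=0 q=1 clk=1 y=1 u=0 v=1 p=1
  Δ1: clk:1→0
  (1Δ to stable)
t=4 Δ0: x=0 r=0 q=1 clk=0 y=1 u=0 v=1 p=1
  Δ1: clk:0→1
  (1Δ to stable)
t=5 Δ0: x=0 r=0 q=1 clk=1 y=1 u=0 v=1 p=1
  Δ1: clk:1→0
  (1Δ to stable)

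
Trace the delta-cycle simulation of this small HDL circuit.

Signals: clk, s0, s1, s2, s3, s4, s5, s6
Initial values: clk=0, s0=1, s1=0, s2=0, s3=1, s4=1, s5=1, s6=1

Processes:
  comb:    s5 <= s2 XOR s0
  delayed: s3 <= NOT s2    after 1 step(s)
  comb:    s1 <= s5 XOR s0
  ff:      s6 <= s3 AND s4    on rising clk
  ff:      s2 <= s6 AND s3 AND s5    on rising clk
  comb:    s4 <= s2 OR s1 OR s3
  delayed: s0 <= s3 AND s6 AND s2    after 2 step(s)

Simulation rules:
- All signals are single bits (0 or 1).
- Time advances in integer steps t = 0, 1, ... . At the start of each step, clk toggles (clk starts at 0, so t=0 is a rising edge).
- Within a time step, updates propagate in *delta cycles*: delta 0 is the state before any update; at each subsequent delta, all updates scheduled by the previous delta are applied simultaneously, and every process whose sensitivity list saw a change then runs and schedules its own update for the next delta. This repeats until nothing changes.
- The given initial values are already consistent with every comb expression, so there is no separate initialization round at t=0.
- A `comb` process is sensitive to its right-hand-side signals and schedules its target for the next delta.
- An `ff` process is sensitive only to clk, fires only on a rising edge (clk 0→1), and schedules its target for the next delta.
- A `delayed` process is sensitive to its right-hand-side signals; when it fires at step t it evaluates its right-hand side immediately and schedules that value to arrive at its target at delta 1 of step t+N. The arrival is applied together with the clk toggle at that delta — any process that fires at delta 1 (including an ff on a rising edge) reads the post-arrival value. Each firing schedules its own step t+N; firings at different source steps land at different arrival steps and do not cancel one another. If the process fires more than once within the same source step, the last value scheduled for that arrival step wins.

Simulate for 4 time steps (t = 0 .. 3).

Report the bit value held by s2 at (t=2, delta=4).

0

t=0 Δ0: clk=0 s2=0 s6=1 s0=1 s3=1 s4=1 s1=0 s5=1
  Δ1: clk:0→1
  Δ2: s2:0→1
  Δ3: s5:1→0
  Δ4: s1:0→1
  (4Δ to stable)
t=1 Δ0: clk=1 s2=1 s6=1 s0=1 s3=1 s4=1 s1=1 s5=0
  Δ1: clk:1→0, s3:1→0
  (1Δ to stable)
t=2 Δ0: clk=0 s2=1 s6=1 s0=1 s3=0 s4=1 s1=1 s5=0
  Δ1: clk:0→1
  Δ2: s2:1→0, s6:1→0
  Δ3: s5:0→1
  Δ4: s1:1→0
  Δ5: s4:1→0
  (5Δ to stable)
t=3 Δ0: clk=1 s2=0 s6=0 s0=1 s3=0 s4=0 s1=0 s5=1
  Δ1: clk:1→0, s0:1→0, s3:0→1
  Δ2: s4:0→1, s1:0→1, s5:1→0
  Δ3: s1:1→0
  (3Δ to stable)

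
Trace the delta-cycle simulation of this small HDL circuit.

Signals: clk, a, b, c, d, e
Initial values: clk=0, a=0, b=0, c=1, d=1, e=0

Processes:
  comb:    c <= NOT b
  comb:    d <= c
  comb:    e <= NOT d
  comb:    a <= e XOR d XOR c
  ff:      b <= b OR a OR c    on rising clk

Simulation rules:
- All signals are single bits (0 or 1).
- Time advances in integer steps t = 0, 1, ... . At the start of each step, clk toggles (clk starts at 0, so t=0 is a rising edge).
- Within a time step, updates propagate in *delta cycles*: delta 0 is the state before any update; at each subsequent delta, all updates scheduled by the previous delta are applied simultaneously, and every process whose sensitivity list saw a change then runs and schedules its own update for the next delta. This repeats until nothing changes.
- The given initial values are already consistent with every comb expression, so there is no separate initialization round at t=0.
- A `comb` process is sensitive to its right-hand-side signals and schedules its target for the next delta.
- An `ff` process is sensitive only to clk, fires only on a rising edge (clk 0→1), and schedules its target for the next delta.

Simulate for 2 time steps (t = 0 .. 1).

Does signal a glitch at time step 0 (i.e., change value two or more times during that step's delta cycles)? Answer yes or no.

yes

t=0 Δ0: a=0 e=0 c=1 b=0 d=1 clk=0
  Δ1: clk:0→1
  Δ2: b:0→1
  Δ3: c:1→0
  Δ4: a:0→1, d:1→0
  Δ5: a:1→0, e:0→1
  Δ6: a:0→1
  (6Δ to stable)
t=1 Δ0: a=1 e=1 c=0 b=1 d=0 clk=1
  Δ1: clk:1→0
  (1Δ to stable)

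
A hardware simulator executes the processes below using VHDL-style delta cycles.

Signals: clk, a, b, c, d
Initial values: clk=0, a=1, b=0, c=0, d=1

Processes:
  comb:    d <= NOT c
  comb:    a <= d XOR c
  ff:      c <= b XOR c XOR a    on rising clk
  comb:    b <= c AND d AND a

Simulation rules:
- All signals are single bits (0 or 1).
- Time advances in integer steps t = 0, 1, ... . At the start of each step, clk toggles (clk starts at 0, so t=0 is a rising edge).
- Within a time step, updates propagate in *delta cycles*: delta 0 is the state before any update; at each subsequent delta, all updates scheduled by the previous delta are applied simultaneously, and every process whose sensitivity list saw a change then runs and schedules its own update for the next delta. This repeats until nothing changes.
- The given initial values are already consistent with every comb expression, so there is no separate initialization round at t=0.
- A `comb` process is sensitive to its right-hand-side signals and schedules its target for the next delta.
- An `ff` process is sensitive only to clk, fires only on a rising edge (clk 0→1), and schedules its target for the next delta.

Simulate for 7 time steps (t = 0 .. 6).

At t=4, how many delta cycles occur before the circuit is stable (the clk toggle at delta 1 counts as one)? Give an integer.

4

[bits: c,a,b,d,clk]
t=0: Δ0=01010 Δ1=01011 Δ2=11011 Δ3=10101 Δ4=11001 | 4Δ
t=1: Δ0=11001 Δ1=11000 | 1Δ
t=2: Δ0=11000 Δ1=11001 Δ2=01001 Δ3=00011 Δ4=01011 | 4Δ
t=3: Δ0=01011 Δ1=01010 | 1Δ
t=4: Δ0=01010 Δ1=01011 Δ2=11011 Δ3=10101 Δ4=11001 | 4Δ
t=5: Δ0=11001 Δ1=11000 | 1Δ
t=6: Δ0=11000 Δ1=11001 Δ2=01001 Δ3=00011 Δ4=01011 | 4Δ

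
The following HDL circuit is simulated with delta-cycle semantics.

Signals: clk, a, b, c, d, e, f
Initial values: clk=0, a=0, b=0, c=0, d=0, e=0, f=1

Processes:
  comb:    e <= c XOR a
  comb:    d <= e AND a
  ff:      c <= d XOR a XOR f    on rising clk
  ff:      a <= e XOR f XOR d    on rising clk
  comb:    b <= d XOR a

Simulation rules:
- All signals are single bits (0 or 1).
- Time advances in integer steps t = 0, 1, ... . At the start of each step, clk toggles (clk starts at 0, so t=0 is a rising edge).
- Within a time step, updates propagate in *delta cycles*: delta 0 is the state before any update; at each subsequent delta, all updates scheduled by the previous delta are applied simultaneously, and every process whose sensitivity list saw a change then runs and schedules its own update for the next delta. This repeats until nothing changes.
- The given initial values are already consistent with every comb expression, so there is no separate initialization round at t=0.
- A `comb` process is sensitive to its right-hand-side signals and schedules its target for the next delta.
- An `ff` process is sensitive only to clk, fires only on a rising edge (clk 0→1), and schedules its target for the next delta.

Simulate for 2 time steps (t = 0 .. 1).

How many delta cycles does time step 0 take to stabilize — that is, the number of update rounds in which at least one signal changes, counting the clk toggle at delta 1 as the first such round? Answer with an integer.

t0.Δ0 d=0 clk=0 b=0 a=0 e=0 f=1 c=0
t0.Δ1 d=0 clk=1 b=0 a=0 e=0 f=1 c=0
t0.Δ2 d=0 clk=1 b=0 a=1 e=0 f=1 c=1
t0.Δ3 d=0 clk=1 b=1 a=1 e=0 f=1 c=1
t1.Δ0 d=0 clk=1 b=1 a=1 e=0 f=1 c=1
t1.Δ1 d=0 clk=0 b=1 a=1 e=0 f=1 c=1

3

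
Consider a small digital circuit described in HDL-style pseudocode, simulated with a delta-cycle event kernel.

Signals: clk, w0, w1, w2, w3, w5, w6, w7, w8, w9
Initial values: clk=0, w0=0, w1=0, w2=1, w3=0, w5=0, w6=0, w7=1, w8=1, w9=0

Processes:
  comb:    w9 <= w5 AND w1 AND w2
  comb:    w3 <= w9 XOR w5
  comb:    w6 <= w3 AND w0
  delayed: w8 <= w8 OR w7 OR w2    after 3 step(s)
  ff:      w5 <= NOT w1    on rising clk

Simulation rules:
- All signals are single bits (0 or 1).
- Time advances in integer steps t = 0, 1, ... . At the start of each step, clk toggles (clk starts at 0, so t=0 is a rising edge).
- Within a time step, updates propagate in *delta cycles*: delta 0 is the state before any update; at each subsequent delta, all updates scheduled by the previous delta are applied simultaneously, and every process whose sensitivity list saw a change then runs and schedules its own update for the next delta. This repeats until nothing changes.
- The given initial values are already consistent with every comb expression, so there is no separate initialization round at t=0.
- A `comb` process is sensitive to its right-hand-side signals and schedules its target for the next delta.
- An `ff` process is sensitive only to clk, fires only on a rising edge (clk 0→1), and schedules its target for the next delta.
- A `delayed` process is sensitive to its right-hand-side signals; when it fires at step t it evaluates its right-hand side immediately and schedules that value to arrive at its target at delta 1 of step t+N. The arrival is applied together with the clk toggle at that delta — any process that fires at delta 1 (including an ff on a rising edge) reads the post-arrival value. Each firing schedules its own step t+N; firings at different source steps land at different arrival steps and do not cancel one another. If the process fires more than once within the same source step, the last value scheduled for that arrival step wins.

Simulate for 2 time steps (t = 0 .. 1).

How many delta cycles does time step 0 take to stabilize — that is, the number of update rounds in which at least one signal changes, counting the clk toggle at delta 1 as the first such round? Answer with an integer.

3

t0.Δ0 w2=1 w8=1 w6=0 w3=0 w9=0 w0=0 w1=0 clk=0 w5=0 w7=1
t0.Δ1 w2=1 w8=1 w6=0 w3=0 w9=0 w0=0 w1=0 clk=1 w5=0 w7=1
t0.Δ2 w2=1 w8=1 w6=0 w3=0 w9=0 w0=0 w1=0 clk=1 w5=1 w7=1
t0.Δ3 w2=1 w8=1 w6=0 w3=1 w9=0 w0=0 w1=0 clk=1 w5=1 w7=1
t1.Δ0 w2=1 w8=1 w6=0 w3=1 w9=0 w0=0 w1=0 clk=1 w5=1 w7=1
t1.Δ1 w2=1 w8=1 w6=0 w3=1 w9=0 w0=0 w1=0 clk=0 w5=1 w7=1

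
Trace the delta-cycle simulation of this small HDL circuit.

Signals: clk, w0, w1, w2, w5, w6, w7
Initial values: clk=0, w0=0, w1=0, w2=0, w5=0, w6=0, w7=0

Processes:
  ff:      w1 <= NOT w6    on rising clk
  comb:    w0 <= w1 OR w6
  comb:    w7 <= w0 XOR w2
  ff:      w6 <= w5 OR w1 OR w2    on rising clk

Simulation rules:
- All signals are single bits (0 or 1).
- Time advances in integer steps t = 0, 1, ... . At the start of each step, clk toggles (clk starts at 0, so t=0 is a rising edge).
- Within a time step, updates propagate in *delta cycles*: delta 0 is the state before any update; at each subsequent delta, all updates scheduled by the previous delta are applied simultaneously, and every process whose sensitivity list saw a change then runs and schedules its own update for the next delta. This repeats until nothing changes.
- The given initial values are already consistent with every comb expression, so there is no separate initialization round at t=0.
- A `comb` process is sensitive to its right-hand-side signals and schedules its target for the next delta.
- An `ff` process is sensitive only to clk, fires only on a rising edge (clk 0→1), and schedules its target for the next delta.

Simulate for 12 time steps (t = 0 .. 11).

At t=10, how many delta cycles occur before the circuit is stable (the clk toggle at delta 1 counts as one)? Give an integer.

2

[bits: w2,clk,w7,w6,w0,w1,w5]
t=0: Δ0=0000000 Δ1=0100000 Δ2=0100010 Δ3=0100110 Δ4=0110110 | 4Δ
t=1: Δ0=0110110 Δ1=0010110 | 1Δ
t=2: Δ0=0010110 Δ1=0110110 Δ2=0111110 | 2Δ
t=3: Δ0=0111110 Δ1=0011110 | 1Δ
t=4: Δ0=0011110 Δ1=0111110 Δ2=0111100 | 2Δ
t=5: Δ0=0111100 Δ1=0011100 | 1Δ
t=6: Δ0=0011100 Δ1=0111100 Δ2=0110100 Δ3=0110000 Δ4=0100000 | 4Δ
t=7: Δ0=0100000 Δ1=0000000 | 1Δ
t=8: Δ0=0000000 Δ1=0100000 Δ2=0100010 Δ3=0100110 Δ4=0110110 | 4Δ
t=9: Δ0=0110110 Δ1=0010110 | 1Δ
t=10: Δ0=0010110 Δ1=0110110 Δ2=0111110 | 2Δ
t=11: Δ0=0111110 Δ1=0011110 | 1Δ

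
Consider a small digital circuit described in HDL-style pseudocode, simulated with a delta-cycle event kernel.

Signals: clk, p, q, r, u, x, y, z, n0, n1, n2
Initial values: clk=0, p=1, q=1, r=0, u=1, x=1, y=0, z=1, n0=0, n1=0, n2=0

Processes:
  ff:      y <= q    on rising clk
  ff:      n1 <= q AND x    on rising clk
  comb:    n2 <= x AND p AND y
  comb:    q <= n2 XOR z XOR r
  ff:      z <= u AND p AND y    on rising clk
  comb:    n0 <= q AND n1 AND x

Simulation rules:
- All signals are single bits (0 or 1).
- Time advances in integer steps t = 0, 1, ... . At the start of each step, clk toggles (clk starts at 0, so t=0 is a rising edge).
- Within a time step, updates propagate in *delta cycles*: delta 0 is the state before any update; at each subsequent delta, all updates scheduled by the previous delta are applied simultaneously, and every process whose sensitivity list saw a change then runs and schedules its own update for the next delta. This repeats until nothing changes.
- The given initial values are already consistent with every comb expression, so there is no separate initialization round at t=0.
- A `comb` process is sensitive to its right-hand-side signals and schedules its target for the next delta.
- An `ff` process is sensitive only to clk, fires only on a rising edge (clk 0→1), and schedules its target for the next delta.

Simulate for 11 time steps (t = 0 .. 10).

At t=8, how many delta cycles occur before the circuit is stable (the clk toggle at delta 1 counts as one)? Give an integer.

[bits: u,p,r,clk,q,x,n0,y,n2,z,n1]
t=0: Δ0=11001100010 Δ1=11011100010 Δ2=11011101001 Δ3=11010111101 Δ4=11011101101 Δ5=11011111101 | 5Δ
t=1: Δ0=11011111101 Δ1=11001111101 | 1Δ
t=2: Δ0=11001111101 Δ1=11011111101 Δ2=11011111111 Δ3=11010111111 Δ4=11010101111 | 4Δ
t=3: Δ0=11010101111 Δ1=11000101111 | 1Δ
t=4: Δ0=11000101111 Δ1=11010101111 Δ2=11010100110 Δ3=11010100010 Δ4=11011100010 | 4Δ
t=5: Δ0=11011100010 Δ1=11001100010 | 1Δ
t=6: Δ0=11001100010 Δ1=11011100010 Δ2=11011101001 Δ3=11010111101 Δ4=11011101101 Δ5=11011111101 | 5Δ
t=7: Δ0=11011111101 Δ1=11001111101 | 1Δ
t=8: Δ0=11001111101 Δ1=11011111101 Δ2=11011111111 Δ3=11010111111 Δ4=11010101111 | 4Δ
t=9: Δ0=11010101111 Δ1=11000101111 | 1Δ
t=10: Δ0=11000101111 Δ1=11010101111 Δ2=11010100110 Δ3=11010100010 Δ4=11011100010 | 4Δ

4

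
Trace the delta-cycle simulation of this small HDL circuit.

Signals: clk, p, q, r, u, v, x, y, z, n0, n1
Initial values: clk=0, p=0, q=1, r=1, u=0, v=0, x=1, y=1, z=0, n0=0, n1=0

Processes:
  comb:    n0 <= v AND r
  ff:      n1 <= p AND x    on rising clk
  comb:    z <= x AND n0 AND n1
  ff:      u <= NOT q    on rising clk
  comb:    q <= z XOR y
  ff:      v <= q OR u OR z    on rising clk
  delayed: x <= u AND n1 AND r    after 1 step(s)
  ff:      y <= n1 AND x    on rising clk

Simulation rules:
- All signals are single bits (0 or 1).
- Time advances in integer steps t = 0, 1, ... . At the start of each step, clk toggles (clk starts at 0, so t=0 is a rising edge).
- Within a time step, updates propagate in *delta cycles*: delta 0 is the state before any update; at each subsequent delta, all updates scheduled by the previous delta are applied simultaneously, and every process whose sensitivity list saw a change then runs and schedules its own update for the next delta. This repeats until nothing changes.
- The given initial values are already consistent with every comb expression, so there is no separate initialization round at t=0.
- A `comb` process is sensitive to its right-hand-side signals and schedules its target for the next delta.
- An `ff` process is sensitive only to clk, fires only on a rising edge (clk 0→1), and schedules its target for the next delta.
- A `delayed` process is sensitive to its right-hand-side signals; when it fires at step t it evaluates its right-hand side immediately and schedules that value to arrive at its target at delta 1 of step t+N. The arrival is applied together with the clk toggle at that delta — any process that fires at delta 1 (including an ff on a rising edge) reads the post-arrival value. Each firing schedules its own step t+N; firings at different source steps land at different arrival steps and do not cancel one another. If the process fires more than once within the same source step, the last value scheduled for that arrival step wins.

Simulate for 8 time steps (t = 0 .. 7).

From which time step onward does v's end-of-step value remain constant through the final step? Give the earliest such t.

4

[bits: v,q,n1,clk,y,p,u,z,n0,r,x]
t=0: Δ0=01001000011 Δ1=01011000011 Δ2=11010000011 Δ3=10010000111 | 3Δ
t=1: Δ0=10010000111 Δ1=10000000111 | 1Δ
t=2: Δ0=10000000111 Δ1=10010000111 Δ2=00010010111 Δ3=00010010011 | 3Δ
t=3: Δ0=00010010011 Δ1=00000010010 | 1Δ
t=4: Δ0=00000010010 Δ1=00010010010 Δ2=10010010010 Δ3=10010010110 | 3Δ
t=5: Δ0=10010010110 Δ1=10000010110 | 1Δ
t=6: Δ0=10000010110 Δ1=10010010110 | 1Δ
t=7: Δ0=10010010110 Δ1=10000010110 | 1Δ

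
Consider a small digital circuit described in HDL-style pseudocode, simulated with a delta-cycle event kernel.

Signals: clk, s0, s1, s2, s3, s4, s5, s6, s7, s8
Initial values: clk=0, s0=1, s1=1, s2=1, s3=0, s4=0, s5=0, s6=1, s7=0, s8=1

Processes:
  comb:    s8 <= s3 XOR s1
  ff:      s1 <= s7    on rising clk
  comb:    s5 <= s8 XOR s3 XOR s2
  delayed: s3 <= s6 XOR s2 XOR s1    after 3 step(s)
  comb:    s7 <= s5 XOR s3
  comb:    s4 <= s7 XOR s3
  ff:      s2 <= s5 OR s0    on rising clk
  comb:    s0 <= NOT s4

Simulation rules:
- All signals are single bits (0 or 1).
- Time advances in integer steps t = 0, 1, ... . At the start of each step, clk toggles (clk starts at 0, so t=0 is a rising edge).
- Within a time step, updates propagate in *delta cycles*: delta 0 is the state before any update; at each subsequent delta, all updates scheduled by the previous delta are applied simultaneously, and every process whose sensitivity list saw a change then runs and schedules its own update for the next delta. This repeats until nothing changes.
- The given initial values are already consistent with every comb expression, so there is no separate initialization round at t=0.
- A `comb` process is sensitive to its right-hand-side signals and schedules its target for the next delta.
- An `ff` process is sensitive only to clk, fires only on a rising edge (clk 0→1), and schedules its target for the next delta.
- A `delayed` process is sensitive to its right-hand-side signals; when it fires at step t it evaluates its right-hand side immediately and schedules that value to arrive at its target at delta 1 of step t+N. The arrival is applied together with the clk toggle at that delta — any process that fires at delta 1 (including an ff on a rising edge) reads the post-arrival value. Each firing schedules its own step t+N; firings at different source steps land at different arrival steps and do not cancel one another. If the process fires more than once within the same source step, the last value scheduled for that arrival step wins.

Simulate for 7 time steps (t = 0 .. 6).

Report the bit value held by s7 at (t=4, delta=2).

0

[bits: s2,s1,s8,s5,s4,s3,s7,s6,s0,clk]
t=0: Δ0=1110000110 Δ1=1110000111 Δ2=1010000111 Δ3=1000000111 Δ4=1001000111 Δ5=1001001111 Δ6=1001101111 Δ7=1001101101 | 7Δ
t=1: Δ0=1001101101 Δ1=1001101100 | 1Δ
t=2: Δ0=1001101100 Δ1=1001101101 Δ2=1101101101 Δ3=1111101101 Δ4=1110101101 Δ5=1110100101 Δ6=1110000101 Δ7=1110000111 | 7Δ
t=3: Δ0=1110000111 Δ1=1110000110 | 1Δ
t=4: Δ0=1110000110 Δ1=1110000111 Δ2=1010000111 Δ3=1000000111 Δ4=1001000111 Δ5=1001001111 Δ6=1001101111 Δ7=1001101101 | 7Δ
t=5: Δ0=1001101101 Δ1=1001111100 Δ2=1010010100 Δ3=1011111110 Δ4=1011010100 Δ5=1011110110 Δ6=1011110100 | 6Δ
t=6: Δ0=1011110100 Δ1=1011110101 | 1Δ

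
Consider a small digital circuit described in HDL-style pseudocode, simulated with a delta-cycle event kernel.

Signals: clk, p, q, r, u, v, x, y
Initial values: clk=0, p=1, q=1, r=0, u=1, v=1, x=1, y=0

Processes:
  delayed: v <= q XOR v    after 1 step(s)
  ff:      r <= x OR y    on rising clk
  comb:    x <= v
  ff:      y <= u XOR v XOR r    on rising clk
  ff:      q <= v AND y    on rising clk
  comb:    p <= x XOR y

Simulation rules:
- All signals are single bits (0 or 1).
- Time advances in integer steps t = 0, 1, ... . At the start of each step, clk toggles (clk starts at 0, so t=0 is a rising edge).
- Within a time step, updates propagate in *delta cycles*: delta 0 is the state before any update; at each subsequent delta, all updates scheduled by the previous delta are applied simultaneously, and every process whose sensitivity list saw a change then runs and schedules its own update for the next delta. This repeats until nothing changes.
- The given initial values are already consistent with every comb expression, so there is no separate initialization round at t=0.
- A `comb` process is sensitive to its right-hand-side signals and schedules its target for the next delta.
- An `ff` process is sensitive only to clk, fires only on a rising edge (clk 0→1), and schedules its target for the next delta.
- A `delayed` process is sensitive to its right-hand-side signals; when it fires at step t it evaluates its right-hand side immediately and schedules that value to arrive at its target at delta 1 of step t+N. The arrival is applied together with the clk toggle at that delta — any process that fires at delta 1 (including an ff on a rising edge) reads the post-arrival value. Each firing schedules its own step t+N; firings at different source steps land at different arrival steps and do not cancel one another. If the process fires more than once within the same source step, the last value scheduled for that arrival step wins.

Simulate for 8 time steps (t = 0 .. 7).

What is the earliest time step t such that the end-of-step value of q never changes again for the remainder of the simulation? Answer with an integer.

4

[bits: q,p,x,r,y,u,clk,v]
t=0: Δ0=11100101 Δ1=11100111 Δ2=01110111 | 2Δ
t=1: Δ0=01110111 Δ1=01110101 | 1Δ
t=2: Δ0=01110101 Δ1=01110111 Δ2=01111111 Δ3=00111111 | 3Δ
t=3: Δ0=00111111 Δ1=00111101 | 1Δ
t=4: Δ0=00111101 Δ1=00111111 Δ2=10111111 | 2Δ
t=5: Δ0=10111111 Δ1=10111100 Δ2=10011100 Δ3=11011100 | 3Δ
t=6: Δ0=11011100 Δ1=11011111 Δ2=11111111 Δ3=10111111 | 3Δ
t=7: Δ0=10111111 Δ1=10111100 Δ2=10011100 Δ3=11011100 | 3Δ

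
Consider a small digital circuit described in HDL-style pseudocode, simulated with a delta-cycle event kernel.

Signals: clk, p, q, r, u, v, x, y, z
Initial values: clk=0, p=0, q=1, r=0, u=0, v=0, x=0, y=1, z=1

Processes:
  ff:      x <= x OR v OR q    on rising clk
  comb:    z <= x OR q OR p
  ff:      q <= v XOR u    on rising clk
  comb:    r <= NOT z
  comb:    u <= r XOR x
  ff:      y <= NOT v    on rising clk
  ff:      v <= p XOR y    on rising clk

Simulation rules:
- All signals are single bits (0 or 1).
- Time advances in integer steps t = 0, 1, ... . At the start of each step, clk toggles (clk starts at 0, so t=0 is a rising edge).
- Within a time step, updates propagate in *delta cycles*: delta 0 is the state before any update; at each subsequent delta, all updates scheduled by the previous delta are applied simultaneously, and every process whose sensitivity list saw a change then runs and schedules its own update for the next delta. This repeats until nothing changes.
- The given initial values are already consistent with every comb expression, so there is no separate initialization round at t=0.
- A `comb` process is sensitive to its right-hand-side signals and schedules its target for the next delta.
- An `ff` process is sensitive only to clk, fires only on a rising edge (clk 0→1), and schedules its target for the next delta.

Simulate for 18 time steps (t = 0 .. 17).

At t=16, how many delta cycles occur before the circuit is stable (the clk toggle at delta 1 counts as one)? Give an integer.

2

t=0 Δ0: y=1 x=0 clk=0 v=0 r=0 u=0 p=0 z=1 q=1
  Δ1: clk:0→1
  Δ2: x:0→1, v:0→1, q:1→0
  Δ3: u:0→1
  (3Δ to stable)
t=1 Δ0: y=1 x=1 clk=1 v=1 r=0 u=1 p=0 z=1 q=0
  Δ1: clk:1→0
  (1Δ to stable)
t=2 Δ0: y=1 x=1 clk=0 v=1 r=0 u=1 p=0 z=1 q=0
  Δ1: clk:0→1
  Δ2: y:1→0
  (2Δ to stable)
t=3 Δ0: y=0 x=1 clk=1 v=1 r=0 u=1 p=0 z=1 q=0
  Δ1: clk:1→0
  (1Δ to stable)
t=4 Δ0: y=0 x=1 clk=0 v=1 r=0 u=1 p=0 z=1 q=0
  Δ1: clk:0→1
  Δ2: v:1→0
  (2Δ to stable)
t=5 Δ0: y=0 x=1 clk=1 v=0 r=0 u=1 p=0 z=1 q=0
  Δ1: clk:1→0
  (1Δ to stable)
t=6 Δ0: y=0 x=1 clk=0 v=0 r=0 u=1 p=0 z=1 q=0
  Δ1: clk:0→1
  Δ2: y:0→1, q:0→1
  (2Δ to stable)
t=7 Δ0: y=1 x=1 clk=1 v=0 r=0 u=1 p=0 z=1 q=1
  Δ1: clk:1→0
  (1Δ to stable)
t=8 Δ0: y=1 x=1 clk=0 v=0 r=0 u=1 p=0 z=1 q=1
  Δ1: clk:0→1
  Δ2: v:0→1
  (2Δ to stable)
t=9 Δ0: y=1 x=1 clk=1 v=1 r=0 u=1 p=0 z=1 q=1
  Δ1: clk:1→0
  (1Δ to stable)
t=10 Δ0: y=1 x=1 clk=0 v=1 r=0 u=1 p=0 z=1 q=1
  Δ1: clk:0→1
  Δ2: y:1→0, q:1→0
  (2Δ to stable)
t=11 Δ0: y=0 x=1 clk=1 v=1 r=0 u=1 p=0 z=1 q=0
  Δ1: clk:1→0
  (1Δ to stable)
t=12 Δ0: y=0 x=1 clk=0 v=1 r=0 u=1 p=0 z=1 q=0
  Δ1: clk:0→1
  Δ2: v:1→0
  (2Δ to stable)
t=13 Δ0: y=0 x=1 clk=1 v=0 r=0 u=1 p=0 z=1 q=0
  Δ1: clk:1→0
  (1Δ to stable)
t=14 Δ0: y=0 x=1 clk=0 v=0 r=0 u=1 p=0 z=1 q=0
  Δ1: clk:0→1
  Δ2: y:0→1, q:0→1
  (2Δ to stable)
t=15 Δ0: y=1 x=1 clk=1 v=0 r=0 u=1 p=0 z=1 q=1
  Δ1: clk:1→0
  (1Δ to stable)
t=16 Δ0: y=1 x=1 clk=0 v=0 r=0 u=1 p=0 z=1 q=1
  Δ1: clk:0→1
  Δ2: v:0→1
  (2Δ to stable)
t=17 Δ0: y=1 x=1 clk=1 v=1 r=0 u=1 p=0 z=1 q=1
  Δ1: clk:1→0
  (1Δ to stable)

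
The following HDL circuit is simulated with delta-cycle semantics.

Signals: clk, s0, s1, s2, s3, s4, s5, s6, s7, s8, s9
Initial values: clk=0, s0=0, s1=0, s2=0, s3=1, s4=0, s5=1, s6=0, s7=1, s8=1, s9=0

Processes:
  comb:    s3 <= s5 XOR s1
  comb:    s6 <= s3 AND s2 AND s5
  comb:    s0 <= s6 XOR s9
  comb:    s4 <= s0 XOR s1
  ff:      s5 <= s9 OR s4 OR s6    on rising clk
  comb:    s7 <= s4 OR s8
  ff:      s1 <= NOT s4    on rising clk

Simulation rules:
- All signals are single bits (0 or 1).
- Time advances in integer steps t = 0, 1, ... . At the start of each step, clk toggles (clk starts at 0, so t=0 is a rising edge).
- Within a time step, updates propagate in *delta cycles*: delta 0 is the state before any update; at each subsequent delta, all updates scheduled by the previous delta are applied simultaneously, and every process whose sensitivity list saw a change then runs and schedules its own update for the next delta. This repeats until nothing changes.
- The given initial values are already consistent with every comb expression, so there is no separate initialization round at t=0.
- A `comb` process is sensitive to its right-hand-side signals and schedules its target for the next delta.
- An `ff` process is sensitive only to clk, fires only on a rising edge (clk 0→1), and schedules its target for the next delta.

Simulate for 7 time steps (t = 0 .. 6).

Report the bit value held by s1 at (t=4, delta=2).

1

[bits: s2,s6,s0,s8,s3,s4,s9,clk,s1,s5,s7]
t=0: Δ0=00011000011 Δ1=00011001011 Δ2=00011001101 Δ3=00011101101 | 3Δ
t=1: Δ0=00011101101 Δ1=00011100101 | 1Δ
t=2: Δ0=00011100101 Δ1=00011101101 Δ2=00011101011 Δ3=00011001011 | 3Δ
t=3: Δ0=00011001011 Δ1=00011000011 | 1Δ
t=4: Δ0=00011000011 Δ1=00011001011 Δ2=00011001101 Δ3=00011101101 | 3Δ
t=5: Δ0=00011101101 Δ1=00011100101 | 1Δ
t=6: Δ0=00011100101 Δ1=00011101101 Δ2=00011101011 Δ3=00011001011 | 3Δ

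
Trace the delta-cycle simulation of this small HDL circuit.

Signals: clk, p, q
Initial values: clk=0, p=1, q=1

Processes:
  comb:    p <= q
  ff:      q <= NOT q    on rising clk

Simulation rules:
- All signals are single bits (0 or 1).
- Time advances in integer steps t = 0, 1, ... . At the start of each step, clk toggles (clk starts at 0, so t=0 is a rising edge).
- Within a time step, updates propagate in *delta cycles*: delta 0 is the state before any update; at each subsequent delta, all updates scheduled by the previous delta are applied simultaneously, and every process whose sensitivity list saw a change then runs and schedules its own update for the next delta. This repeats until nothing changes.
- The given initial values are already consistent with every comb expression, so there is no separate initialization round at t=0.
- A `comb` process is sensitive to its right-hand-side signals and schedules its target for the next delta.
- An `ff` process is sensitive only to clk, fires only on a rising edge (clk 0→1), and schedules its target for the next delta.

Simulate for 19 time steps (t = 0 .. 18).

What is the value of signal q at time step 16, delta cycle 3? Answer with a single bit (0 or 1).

0

[bits: p,q,clk]
t=0: Δ0=110 Δ1=111 Δ2=101 Δ3=001 | 3Δ
t=1: Δ0=001 Δ1=000 | 1Δ
t=2: Δ0=000 Δ1=001 Δ2=011 Δ3=111 | 3Δ
t=3: Δ0=111 Δ1=110 | 1Δ
t=4: Δ0=110 Δ1=111 Δ2=101 Δ3=001 | 3Δ
t=5: Δ0=001 Δ1=000 | 1Δ
t=6: Δ0=000 Δ1=001 Δ2=011 Δ3=111 | 3Δ
t=7: Δ0=111 Δ1=110 | 1Δ
t=8: Δ0=110 Δ1=111 Δ2=101 Δ3=001 | 3Δ
t=9: Δ0=001 Δ1=000 | 1Δ
t=10: Δ0=000 Δ1=001 Δ2=011 Δ3=111 | 3Δ
t=11: Δ0=111 Δ1=110 | 1Δ
t=12: Δ0=110 Δ1=111 Δ2=101 Δ3=001 | 3Δ
t=13: Δ0=001 Δ1=000 | 1Δ
t=14: Δ0=000 Δ1=001 Δ2=011 Δ3=111 | 3Δ
t=15: Δ0=111 Δ1=110 | 1Δ
t=16: Δ0=110 Δ1=111 Δ2=101 Δ3=001 | 3Δ
t=17: Δ0=001 Δ1=000 | 1Δ
t=18: Δ0=000 Δ1=001 Δ2=011 Δ3=111 | 3Δ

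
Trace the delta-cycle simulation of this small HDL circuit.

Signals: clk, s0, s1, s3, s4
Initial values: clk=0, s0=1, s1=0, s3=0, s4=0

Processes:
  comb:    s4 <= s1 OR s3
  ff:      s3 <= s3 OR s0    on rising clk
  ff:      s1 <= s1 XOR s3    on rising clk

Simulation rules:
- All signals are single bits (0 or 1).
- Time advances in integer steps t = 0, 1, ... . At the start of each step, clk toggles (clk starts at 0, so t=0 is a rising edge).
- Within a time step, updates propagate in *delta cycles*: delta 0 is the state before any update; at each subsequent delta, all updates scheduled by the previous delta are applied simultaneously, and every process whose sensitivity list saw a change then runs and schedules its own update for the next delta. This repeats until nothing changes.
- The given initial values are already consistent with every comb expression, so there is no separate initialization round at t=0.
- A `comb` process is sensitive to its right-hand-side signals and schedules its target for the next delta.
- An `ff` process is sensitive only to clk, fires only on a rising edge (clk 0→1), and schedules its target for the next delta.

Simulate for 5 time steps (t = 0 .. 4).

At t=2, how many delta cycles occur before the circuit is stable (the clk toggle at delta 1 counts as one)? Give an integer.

2

t0.Δ0 clk=0 s4=0 s3=0 s0=1 s1=0
t0.Δ1 clk=1 s4=0 s3=0 s0=1 s1=0
t0.Δ2 clk=1 s4=0 s3=1 s0=1 s1=0
t0.Δ3 clk=1 s4=1 s3=1 s0=1 s1=0
t1.Δ0 clk=1 s4=1 s3=1 s0=1 s1=0
t1.Δ1 clk=0 s4=1 s3=1 s0=1 s1=0
t2.Δ0 clk=0 s4=1 s3=1 s0=1 s1=0
t2.Δ1 clk=1 s4=1 s3=1 s0=1 s1=0
t2.Δ2 clk=1 s4=1 s3=1 s0=1 s1=1
t3.Δ0 clk=1 s4=1 s3=1 s0=1 s1=1
t3.Δ1 clk=0 s4=1 s3=1 s0=1 s1=1
t4.Δ0 clk=0 s4=1 s3=1 s0=1 s1=1
t4.Δ1 clk=1 s4=1 s3=1 s0=1 s1=1
t4.Δ2 clk=1 s4=1 s3=1 s0=1 s1=0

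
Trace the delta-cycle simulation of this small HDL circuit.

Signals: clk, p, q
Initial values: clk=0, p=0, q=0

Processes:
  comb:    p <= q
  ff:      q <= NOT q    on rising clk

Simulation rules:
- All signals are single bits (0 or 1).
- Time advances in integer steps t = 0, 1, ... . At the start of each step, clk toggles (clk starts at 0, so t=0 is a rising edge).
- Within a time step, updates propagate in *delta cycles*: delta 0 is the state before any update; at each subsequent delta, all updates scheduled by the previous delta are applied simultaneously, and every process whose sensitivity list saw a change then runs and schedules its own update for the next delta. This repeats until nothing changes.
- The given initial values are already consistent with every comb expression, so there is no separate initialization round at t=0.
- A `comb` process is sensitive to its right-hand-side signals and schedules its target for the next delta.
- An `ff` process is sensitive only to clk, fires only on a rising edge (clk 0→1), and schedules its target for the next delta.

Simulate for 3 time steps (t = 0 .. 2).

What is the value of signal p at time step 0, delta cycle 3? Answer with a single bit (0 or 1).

1

t0.Δ0 q=0 p=0 clk=0
t0.Δ1 q=0 p=0 clk=1
t0.Δ2 q=1 p=0 clk=1
t0.Δ3 q=1 p=1 clk=1
t1.Δ0 q=1 p=1 clk=1
t1.Δ1 q=1 p=1 clk=0
t2.Δ0 q=1 p=1 clk=0
t2.Δ1 q=1 p=1 clk=1
t2.Δ2 q=0 p=1 clk=1
t2.Δ3 q=0 p=0 clk=1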